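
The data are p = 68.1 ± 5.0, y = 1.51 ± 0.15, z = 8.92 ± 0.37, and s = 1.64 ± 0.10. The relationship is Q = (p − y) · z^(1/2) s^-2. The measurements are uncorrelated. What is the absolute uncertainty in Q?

Let u = p − y = 66.6. δu = √(δp² + δy²) = √(25.0 + 0.0225) = 5.00, so δu/u = 0.0751.
Q is then a monomial in u, z, s:
δQ/Q = √((δu/u)² + (½·δz/z)² + (-2·δs/s)²) = √(0.00564 + 0.000430 + 0.0149) = 0.145
Q = 73.9, so δQ = 0.145 × 73.9 = 10.7.

10.7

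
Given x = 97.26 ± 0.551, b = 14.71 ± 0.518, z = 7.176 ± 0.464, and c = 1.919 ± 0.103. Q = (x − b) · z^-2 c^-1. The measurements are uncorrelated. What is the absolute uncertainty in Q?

0.117

Let u = x − b = 82.55. δu = √(δx² + δb²) = √(0.304 + 0.268) = 0.756, so δu/u = 0.00916.
Q is then a monomial in u, z, c:
δQ/Q = √((δu/u)² + (-2·δz/z)² + (-1·δc/c)²) = √(8.39e-05 + 0.0167 + 0.00288) = 0.140
Q = 0.8354, so δQ = 0.140 × 0.8354 = 0.117.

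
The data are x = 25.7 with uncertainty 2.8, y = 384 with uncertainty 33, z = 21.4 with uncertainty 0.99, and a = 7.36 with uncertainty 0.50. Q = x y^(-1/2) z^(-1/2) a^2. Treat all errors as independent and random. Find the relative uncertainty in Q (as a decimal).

0.181

Each factor contributes (exponent × relative error)² to (δQ/Q)²:
  (1·δx/x)² = (1×0.109)² = 0.0119;  (−½·δy/y)² = (-0.5×0.0859)² = 0.00185;  (−½·δz/z)² = (-0.5×0.0463)² = 0.000535;  (2·δa/a)² = (2×0.0679)² = 0.0185
δQ/Q = √(0.0327) = 0.181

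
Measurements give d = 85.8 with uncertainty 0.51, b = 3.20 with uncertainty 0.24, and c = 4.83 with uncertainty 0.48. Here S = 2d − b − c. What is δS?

Absolute uncertainties add in quadrature for a linear combination:
  (2·δd)² = 1.04;  (δb)² = 0.0576;  (δc)² = 0.230
δS = √(1.33) = 1.15

1.15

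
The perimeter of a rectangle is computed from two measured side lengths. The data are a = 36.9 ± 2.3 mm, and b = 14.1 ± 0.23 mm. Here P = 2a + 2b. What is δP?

4.62 mm

Absolute uncertainties add in quadrature for a linear combination:
  (2·δa)² = 21.2;  (2·δb)² = 0.212
δP = √(21.4) = 4.62 mm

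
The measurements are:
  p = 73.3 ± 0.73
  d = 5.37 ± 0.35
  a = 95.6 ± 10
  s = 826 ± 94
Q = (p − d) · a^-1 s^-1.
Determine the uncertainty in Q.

Let u = p − d = 67.9. δu = √(δp² + δd²) = √(0.533 + 0.122) = 0.810, so δu/u = 0.0119.
Q is then a monomial in u, a, s:
δQ/Q = √((δu/u)² + (-1·δa/a)² + (-1·δs/s)²) = √(0.000142 + 0.0109 + 0.0130) = 0.155
Q = 0.000860, so δQ = 0.155 × 0.000860 = 0.000133.

0.000133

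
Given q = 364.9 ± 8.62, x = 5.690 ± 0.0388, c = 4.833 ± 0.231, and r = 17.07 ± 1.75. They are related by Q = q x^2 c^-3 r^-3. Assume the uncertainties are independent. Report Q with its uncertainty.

0.02104 ± 0.00716

Relative error in a monomial: (δQ/Q)² = Σ (nᵢ · δxᵢ/xᵢ)².
  (1·δq/q)² = (1×0.0236)² = 0.000558;  (2·δx/x)² = (2×0.00682)² = 0.000186;  (-3·δc/c)² = (-3×0.0478)² = 0.0206;  (-3·δr/r)² = (-3×0.103)² = 0.0946
δQ/Q = √(0.116) = 0.340
Q = 0.02104, so δQ = 0.340 × 0.02104 = 0.00716.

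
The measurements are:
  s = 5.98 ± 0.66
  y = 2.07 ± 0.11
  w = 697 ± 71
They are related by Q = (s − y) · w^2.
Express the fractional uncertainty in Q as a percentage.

26.6%

Let u = s − y = 3.91. δu = √(δs² + δy²) = √(0.436 + 0.0121) = 0.669, so δu/u = 0.171.
Q is then a monomial in u, w:
δQ/Q = √((δu/u)² + (2·δw/w)²) = √(0.0293 + 0.0415) = 0.266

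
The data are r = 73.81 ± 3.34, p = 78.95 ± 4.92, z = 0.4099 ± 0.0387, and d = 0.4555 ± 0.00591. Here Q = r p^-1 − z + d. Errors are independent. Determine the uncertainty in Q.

0.0820

Let w = r·p^-1 = 0.9349. δw/w = √((1·δr/r)² + (-1·δp/p)²) = √(0.00205 + 0.00388) = 0.0770, so δw = 0.0720.
Q = w − z + d: δQ = √(δw² + δz² + δd²) = √(0.00518 + 0.00150 + 3.49e-05) = 0.0820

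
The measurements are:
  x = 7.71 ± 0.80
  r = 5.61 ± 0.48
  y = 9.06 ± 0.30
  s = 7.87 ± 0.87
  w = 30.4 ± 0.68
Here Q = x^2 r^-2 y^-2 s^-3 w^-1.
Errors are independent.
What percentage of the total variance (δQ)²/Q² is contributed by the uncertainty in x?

23.0%

(δQ/Q)² = (2·δx/x)² + (-2·δr/r)² + (-2·δy/y)² + (-3·δs/s)² + (-1·δw/w)²
  x term: (2×0.104)² = 0.0431
  r term: (-2×0.0856)² = 0.0293
  y term: (-2×0.0331)² = 0.00439
  s term: (-3×0.111)² = 0.110
  w term: (-1×0.0224)² = 0.000500
Total = 0.187. Share from x = 0.0431/0.187 = 0.230.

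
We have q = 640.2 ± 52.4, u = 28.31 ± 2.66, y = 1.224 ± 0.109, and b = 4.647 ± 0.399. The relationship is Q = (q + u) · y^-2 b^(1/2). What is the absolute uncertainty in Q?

Let w = q + u = 668.5. δw = √(δq² + δu²) = √(2750 + 7.08) = 52.5, so δw/w = 0.0785.
Q is then a monomial in w, y, b:
δQ/Q = √((δw/w)² + (-2·δy/y)² + (½·δb/b)²) = √(0.00616 + 0.0317 + 0.00184) = 0.199
Q = 961.9, so δQ = 0.199 × 961.9 = 192.

192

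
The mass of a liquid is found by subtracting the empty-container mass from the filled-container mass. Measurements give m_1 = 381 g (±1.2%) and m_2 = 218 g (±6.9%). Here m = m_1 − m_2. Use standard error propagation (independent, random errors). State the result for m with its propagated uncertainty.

163 ± 15.7 g

Each term contributes (cᵢ δxᵢ)² to (δm)²:
  (δm_1)² = 20.9;  (δm_2)² = 226
δm = √(247) = 15.7 g
m = 163 g.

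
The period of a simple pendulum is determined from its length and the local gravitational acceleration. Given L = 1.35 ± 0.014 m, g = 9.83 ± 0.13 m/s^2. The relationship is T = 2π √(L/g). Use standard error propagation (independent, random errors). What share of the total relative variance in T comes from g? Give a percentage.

61.9%

(δT/T)² = (½·δL/L)² + (−½·δg/g)²
  L term: (0.5×0.0104)² = 2.69e-05
  g term: (-0.5×0.0132)² = 4.37e-05
Total = 7.06e-05. Share from g = 4.37e-05/7.06e-05 = 0.619.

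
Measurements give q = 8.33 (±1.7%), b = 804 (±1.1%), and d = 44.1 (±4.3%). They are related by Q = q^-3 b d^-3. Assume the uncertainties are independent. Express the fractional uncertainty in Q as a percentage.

13.9%

Since Q is a product/quotient, work with relative uncertainties:
  (-3·δq/q)² = (-3×0.0170)² = 0.00260;  (1·δb/b)² = (1×0.0110)² = 0.000121;  (-3·δd/d)² = (-3×0.0430)² = 0.0166
δQ/Q = √(0.0194) = 0.139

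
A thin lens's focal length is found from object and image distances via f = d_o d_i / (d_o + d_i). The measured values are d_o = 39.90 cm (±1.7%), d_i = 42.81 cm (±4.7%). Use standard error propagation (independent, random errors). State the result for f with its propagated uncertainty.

20.65 ± 0.502 cm

∂f/∂d_o = (d_i/(d_o+d_i))² = 0.268;  ∂f/∂d_i = (d_o/(d_o+d_i))² = 0.233
δf = √((∂f/∂d_o · δd_o)² + (∂f/∂d_i · δd_i)²) = √(0.0330 + 0.219) = 0.502 cm
f = 20.65 cm.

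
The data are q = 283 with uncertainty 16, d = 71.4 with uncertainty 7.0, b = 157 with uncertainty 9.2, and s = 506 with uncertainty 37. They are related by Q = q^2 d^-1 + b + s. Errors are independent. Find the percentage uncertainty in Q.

9.65%

Let p = q^2·d^-1 = 1120. δp/p = √((2·δq/q)² + (-1·δd/d)²) = √(0.0128 + 0.00961) = 0.150, so δp = 168.
Q = p + b + s: δQ = √(δp² + δb² + δs²) = √(28200 + 84.6 + 1370) = 172
Q = 1780, so δQ/Q = 172/1780 = 0.0965.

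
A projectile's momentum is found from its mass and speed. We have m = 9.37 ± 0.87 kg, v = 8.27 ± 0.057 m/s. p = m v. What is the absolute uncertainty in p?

7.21 kg·m/s

p is a product of powers, so relative uncertainties combine in quadrature:
  (1·δm/m)² = (1×0.0928)² = 0.00862;  (1·δv/v)² = (1×0.00689)² = 4.75e-05
δp/p = √(0.00867) = 0.0931
p = 77.5 kg·m/s, so δp = 0.0931 × 77.5 = 7.21 kg·m/s.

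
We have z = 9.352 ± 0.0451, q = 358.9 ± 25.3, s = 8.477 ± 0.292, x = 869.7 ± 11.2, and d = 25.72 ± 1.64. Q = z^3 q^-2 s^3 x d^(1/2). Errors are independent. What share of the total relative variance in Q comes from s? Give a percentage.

33.4%

(δQ/Q)² = (3·δz/z)² + (-2·δq/q)² + (3·δs/s)² + (1·δx/x)² + (½·δd/d)²
  z term: (3×0.00482)² = 0.000209
  q term: (-2×0.0705)² = 0.0199
  s term: (3×0.0344)² = 0.0107
  x term: (1×0.0129)² = 0.000166
  d term: (0.5×0.0638)² = 0.00102
Total = 0.0319. Share from s = 0.0107/0.0319 = 0.334.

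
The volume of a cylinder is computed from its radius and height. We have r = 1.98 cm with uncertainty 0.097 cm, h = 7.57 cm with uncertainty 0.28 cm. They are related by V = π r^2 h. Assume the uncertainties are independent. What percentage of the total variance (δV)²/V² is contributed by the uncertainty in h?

(δV/V)² = (2·δr/r)² + (1·δh/h)²
  r term: (2×0.0490)² = 0.00960
  h term: (1×0.0370)² = 0.00137
Total = 0.0110. Share from h = 0.00137/0.0110 = 0.125.

12.5%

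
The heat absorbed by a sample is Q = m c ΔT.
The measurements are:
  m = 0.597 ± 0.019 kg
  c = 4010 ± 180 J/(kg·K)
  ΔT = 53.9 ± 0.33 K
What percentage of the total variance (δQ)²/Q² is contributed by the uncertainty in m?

33.0%

(δQ/Q)² = (1·δm/m)² + (1·δc/c)² + (1·δΔT/ΔT)²
  m term: (1×0.0318)² = 0.00101
  c term: (1×0.0449)² = 0.00201
  ΔT term: (1×0.00612)² = 3.75e-05
Total = 0.00307. Share from m = 0.00101/0.00307 = 0.330.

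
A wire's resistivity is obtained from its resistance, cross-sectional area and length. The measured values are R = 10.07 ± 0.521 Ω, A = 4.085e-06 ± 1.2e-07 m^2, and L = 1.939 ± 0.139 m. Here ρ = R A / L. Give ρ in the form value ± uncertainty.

For a monomial ρ ∝ R, A, L^-1, fractional errors add in quadrature:
  (1·δR/R)² = (1×0.0517)² = 0.00268;  (1·δA/A)² = (1×0.0294)² = 0.000863;  (-1·δL/L)² = (-1×0.0717)² = 0.00514
δρ/ρ = √(0.00868) = 0.0932
ρ = 2.122e-05 Ω·m, so δρ = 0.0932 × 2.122e-05 = 1.98e-06 Ω·m.

(2.122 ± 0.198) × 10^-5 Ω·m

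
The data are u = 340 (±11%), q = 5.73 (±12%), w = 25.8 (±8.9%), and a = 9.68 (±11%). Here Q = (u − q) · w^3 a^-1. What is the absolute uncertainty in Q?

Let h = u − q = 334. δh = √(δu² + δq²) = √(1400 + 0.473) = 37.4, so δh/h = 0.112.
Q is then a monomial in h, w, a:
δQ/Q = √((δh/h)² + (3·δw/w)² + (-1·δa/a)²) = √(0.0125 + 0.0713 + 0.0121) = 0.310
Q = 5.93e+05, so δQ = 0.310 × 5.93e+05 = 1.84e+05.

1.84e+05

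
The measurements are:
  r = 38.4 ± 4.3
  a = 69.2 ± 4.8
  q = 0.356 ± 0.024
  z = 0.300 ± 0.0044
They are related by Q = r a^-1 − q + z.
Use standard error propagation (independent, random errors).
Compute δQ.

Let p = r·a^-1 = 0.555. δp/p = √((1·δr/r)² + (-1·δa/a)²) = √(0.0125 + 0.00481) = 0.132, so δp = 0.0731.
Q = p − q + z: δQ = √(δp² + δq² + δz²) = √(0.00534 + 0.000576 + 1.94e-05) = 0.0771

0.0771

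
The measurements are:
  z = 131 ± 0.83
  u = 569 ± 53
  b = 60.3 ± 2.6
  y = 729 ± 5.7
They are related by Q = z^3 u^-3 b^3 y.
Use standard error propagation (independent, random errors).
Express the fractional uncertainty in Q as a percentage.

Products/powers → add relative errors in quadrature, weighted by exponent:
  (3·δz/z)² = (3×0.00634)² = 0.000361;  (-3·δu/u)² = (-3×0.0931)² = 0.0781;  (3·δb/b)² = (3×0.0431)² = 0.0167;  (1·δy/y)² = (1×0.00782)² = 6.11e-05
δQ/Q = √(0.0952) = 0.309

30.9%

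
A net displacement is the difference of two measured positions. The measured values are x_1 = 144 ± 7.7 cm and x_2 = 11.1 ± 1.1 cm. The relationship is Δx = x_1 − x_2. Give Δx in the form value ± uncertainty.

Each term contributes (cᵢ δxᵢ)² to (δΔx)²:
  (δx_1)² = 59.3;  (δx_2)² = 1.21
δΔx = √(60.5) = 7.78 cm
Δx = 133 cm.

133 ± 7.78 cm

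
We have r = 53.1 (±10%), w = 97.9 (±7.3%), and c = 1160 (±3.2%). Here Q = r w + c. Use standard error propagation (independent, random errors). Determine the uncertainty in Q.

645

Let p = r·w = 5200. δp/p = √((1·δr/r)² + (1·δw/w)²) = √(0.0100 + 0.00533) = 0.124, so δp = 644.
Q = p + c: δQ = √(δp² + δc²) = √(4.14e+05 + 1380) = 645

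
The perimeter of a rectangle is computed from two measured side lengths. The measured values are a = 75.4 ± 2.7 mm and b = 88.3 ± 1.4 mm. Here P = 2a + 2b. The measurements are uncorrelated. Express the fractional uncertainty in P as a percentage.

1.86%

Absolute uncertainties add in quadrature for a linear combination:
  (2·δa)² = 29.2;  (2·δb)² = 7.84
δP = √(37.0) = 6.08 mm
P = 327 mm, so δP/P = 6.08/327 = 0.0186.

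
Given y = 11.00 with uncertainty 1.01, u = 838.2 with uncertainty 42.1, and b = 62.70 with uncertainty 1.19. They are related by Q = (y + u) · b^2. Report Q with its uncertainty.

Let w = y + u = 849.2. δw = √(δy² + δu²) = √(1.02 + 1770) = 42.1, so δw/w = 0.0496.
Q is then a monomial in w, b:
δQ/Q = √((δw/w)² + (2·δb/b)²) = √(0.00246 + 0.00144) = 0.0625
Q = 3.338e+06, so δQ = 0.0625 × 3.338e+06 = 2.08e+05.

(3.338 ± 0.208) × 10^6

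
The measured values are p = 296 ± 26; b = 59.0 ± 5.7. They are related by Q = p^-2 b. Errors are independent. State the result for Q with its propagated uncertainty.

Relative error in a monomial: (δQ/Q)² = Σ (nᵢ · δxᵢ/xᵢ)².
  (-2·δp/p)² = (-2×0.0878)² = 0.0309;  (1·δb/b)² = (1×0.0966)² = 0.00933
δQ/Q = √(0.0402) = 0.200
Q = 0.000673, so δQ = 0.200 × 0.000673 = 0.000135.

0.000673 ± 0.000135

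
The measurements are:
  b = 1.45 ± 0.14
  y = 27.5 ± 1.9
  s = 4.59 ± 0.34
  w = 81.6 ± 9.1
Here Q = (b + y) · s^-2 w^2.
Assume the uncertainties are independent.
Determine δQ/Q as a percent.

Let u = b + y = 28.9. δu = √(δb² + δy²) = √(0.0196 + 3.61) = 1.91, so δu/u = 0.0658.
Q is then a monomial in u, s, w:
δQ/Q = √((δu/u)² + (-2·δs/s)² + (2·δw/w)²) = √(0.00433 + 0.0219 + 0.0497) = 0.276

27.6%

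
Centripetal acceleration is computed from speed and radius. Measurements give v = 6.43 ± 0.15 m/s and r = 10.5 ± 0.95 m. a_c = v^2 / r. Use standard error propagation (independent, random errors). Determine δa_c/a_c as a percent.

Since a_c is a product/quotient, work with relative uncertainties:
  (2·δv/v)² = (2×0.0233)² = 0.00218;  (-1·δr/r)² = (-1×0.0905)² = 0.00819
δa_c/a_c = √(0.0104) = 0.102

10.2%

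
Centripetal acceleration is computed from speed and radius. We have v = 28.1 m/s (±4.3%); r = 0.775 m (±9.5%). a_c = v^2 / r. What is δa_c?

131 m/s^2

a_c is a product of powers, so relative uncertainties combine in quadrature:
  (2·δv/v)² = (2×0.0430)² = 0.00740;  (-1·δr/r)² = (-1×0.0950)² = 0.00903
δa_c/a_c = √(0.0164) = 0.128
a_c = 1020 m/s^2, so δa_c = 0.128 × 1020 = 131 m/s^2.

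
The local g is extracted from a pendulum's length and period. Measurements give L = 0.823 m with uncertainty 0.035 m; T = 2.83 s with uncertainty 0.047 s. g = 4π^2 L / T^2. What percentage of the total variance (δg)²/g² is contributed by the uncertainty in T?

(δg/g)² = (1·δL/L)² + (-2·δT/T)²
  L term: (1×0.0425)² = 0.00181
  T term: (-2×0.0166)² = 0.00110
Total = 0.00291. Share from T = 0.00110/0.00291 = 0.379.

37.9%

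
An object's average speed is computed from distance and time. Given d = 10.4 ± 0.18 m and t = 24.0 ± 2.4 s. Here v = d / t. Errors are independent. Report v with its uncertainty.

0.433 ± 0.0440 m/s

Since v is a product/quotient, work with relative uncertainties:
  (1·δd/d)² = (1×0.0173)² = 0.000300;  (-1·δt/t)² = (-1×0.100)² = 0.0100
δv/v = √(0.0103) = 0.101
v = 0.433 m/s, so δv = 0.101 × 0.433 = 0.0440 m/s.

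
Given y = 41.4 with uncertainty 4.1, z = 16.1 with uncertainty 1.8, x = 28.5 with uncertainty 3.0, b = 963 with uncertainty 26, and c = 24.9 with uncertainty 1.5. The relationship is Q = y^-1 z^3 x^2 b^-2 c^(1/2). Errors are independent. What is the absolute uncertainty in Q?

Q is a product of powers, so relative uncertainties combine in quadrature:
  (-1·δy/y)² = (-1×0.0990)² = 0.00981;  (3·δz/z)² = (3×0.112)² = 0.112;  (2·δx/x)² = (2×0.105)² = 0.0443;  (-2·δb/b)² = (-2×0.0270)² = 0.00292;  (½·δc/c)² = (0.5×0.0602)² = 0.000907
δQ/Q = √(0.170) = 0.413
Q = 0.441, so δQ = 0.413 × 0.441 = 0.182.

0.182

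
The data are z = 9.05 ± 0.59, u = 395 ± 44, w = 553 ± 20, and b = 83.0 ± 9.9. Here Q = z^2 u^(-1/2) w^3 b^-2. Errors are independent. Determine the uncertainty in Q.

Since Q is a product/quotient, work with relative uncertainties:
  (2·δz/z)² = (2×0.0652)² = 0.0170;  (−½·δu/u)² = (-0.5×0.111)² = 0.00310;  (3·δw/w)² = (3×0.0362)² = 0.0118;  (-2·δb/b)² = (-2×0.119)² = 0.0569
δQ/Q = √(0.0888) = 0.298
Q = 1.01e+05, so δQ = 0.298 × 1.01e+05 = 30100.

30100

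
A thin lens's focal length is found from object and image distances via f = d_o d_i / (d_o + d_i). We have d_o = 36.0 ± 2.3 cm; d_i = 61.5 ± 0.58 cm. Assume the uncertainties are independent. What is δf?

∂f/∂d_o = (d_i/(d_o+d_i))² = 0.398;  ∂f/∂d_i = (d_o/(d_o+d_i))² = 0.136
δf = √((∂f/∂d_o · δd_o)² + (∂f/∂d_i · δd_i)²) = √(0.837 + 0.00625) = 0.919 cm

0.919 cm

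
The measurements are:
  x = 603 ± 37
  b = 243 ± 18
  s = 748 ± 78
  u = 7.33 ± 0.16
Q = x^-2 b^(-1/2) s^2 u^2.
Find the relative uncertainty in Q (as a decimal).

Each factor contributes (exponent × relative error)² to (δQ/Q)²:
  (-2·δx/x)² = (-2×0.0614)² = 0.0151;  (−½·δb/b)² = (-0.5×0.0741)² = 0.00137;  (2·δs/s)² = (2×0.104)² = 0.0435;  (2·δu/u)² = (2×0.0218)² = 0.00191
δQ/Q = √(0.0618) = 0.249

0.249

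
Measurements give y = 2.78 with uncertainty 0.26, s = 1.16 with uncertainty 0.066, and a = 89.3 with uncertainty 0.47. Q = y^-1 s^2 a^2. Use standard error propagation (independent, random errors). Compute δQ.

570

Relative error in a monomial: (δQ/Q)² = Σ (nᵢ · δxᵢ/xᵢ)².
  (-1·δy/y)² = (-1×0.0935)² = 0.00875;  (2·δs/s)² = (2×0.0569)² = 0.0129;  (2·δa/a)² = (2×0.00526)² = 0.000111
δQ/Q = √(0.0218) = 0.148
Q = 3860, so δQ = 0.148 × 3860 = 570.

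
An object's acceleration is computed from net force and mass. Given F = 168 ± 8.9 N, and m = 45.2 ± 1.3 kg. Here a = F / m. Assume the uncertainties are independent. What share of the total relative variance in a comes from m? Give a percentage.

22.8%

(δa/a)² = (1·δF/F)² + (-1·δm/m)²
  F term: (1×0.0530)² = 0.00281
  m term: (-1×0.0288)² = 0.000827
Total = 0.00363. Share from m = 0.000827/0.00363 = 0.228.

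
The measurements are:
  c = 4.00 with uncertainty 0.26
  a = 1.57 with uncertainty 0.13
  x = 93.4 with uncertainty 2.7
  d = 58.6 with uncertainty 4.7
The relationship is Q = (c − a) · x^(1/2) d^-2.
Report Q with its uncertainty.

Let u = c − a = 2.43. δu = √(δc² + δa²) = √(0.0676 + 0.0169) = 0.291, so δu/u = 0.120.
Q is then a monomial in u, x, d:
δQ/Q = √((δu/u)² + (½·δx/x)² + (-2·δd/d)²) = √(0.0143 + 0.000209 + 0.0257) = 0.201
Q = 0.00684, so δQ = 0.201 × 0.00684 = 0.00137.

0.00684 ± 0.00137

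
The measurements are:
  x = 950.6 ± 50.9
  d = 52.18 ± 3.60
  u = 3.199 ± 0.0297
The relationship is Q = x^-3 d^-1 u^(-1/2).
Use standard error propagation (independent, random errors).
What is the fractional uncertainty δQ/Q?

Since Q is a product/quotient, work with relative uncertainties:
  (-3·δx/x)² = (-3×0.0535)² = 0.0258;  (-1·δd/d)² = (-1×0.0690)² = 0.00476;  (−½·δu/u)² = (-0.5×0.00928)² = 2.15e-05
δQ/Q = √(0.0306) = 0.175

0.175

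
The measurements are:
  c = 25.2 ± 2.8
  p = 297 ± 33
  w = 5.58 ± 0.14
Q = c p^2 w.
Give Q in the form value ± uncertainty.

For a monomial Q ∝ c, p^2, w, fractional errors add in quadrature:
  (1·δc/c)² = (1×0.111)² = 0.0123;  (2·δp/p)² = (2×0.111)² = 0.0494;  (1·δw/w)² = (1×0.0251)² = 0.000629
δQ/Q = √(0.0624) = 0.250
Q = 1.24e+07, so δQ = 0.250 × 1.24e+07 = 3.1e+06.

(1.24 ± 0.310) × 10^7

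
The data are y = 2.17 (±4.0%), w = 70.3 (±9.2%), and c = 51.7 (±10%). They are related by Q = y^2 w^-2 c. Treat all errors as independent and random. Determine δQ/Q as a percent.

Each factor contributes (exponent × relative error)² to (δQ/Q)²:
  (2·δy/y)² = (2×0.0400)² = 0.00640;  (-2·δw/w)² = (-2×0.0920)² = 0.0339;  (1·δc/c)² = (1×0.100)² = 0.0100
δQ/Q = √(0.0503) = 0.224

22.4%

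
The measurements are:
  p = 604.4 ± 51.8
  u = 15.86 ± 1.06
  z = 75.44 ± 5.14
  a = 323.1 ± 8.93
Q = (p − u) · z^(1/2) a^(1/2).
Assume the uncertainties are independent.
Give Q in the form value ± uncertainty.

Let w = p − u = 588.5. δw = √(δp² + δu²) = √(2680 + 1.12) = 51.8, so δw/w = 0.0880.
Q is then a monomial in w, z, a:
δQ/Q = √((δw/w)² + (½·δz/z)² + (½·δa/a)²) = √(0.00775 + 0.00116 + 0.000191) = 0.0954
Q = 91890, so δQ = 0.0954 × 91890 = 8770.

91890 ± 8770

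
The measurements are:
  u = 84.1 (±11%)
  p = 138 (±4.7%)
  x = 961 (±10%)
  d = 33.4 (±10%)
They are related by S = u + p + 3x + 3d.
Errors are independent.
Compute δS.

289

Absolute uncertainties add in quadrature for a linear combination:
  (δu)² = 85.6;  (δp)² = 42.1;  (3·δx)² = 83100;  (3·δd)² = 100
δS = √(83300) = 289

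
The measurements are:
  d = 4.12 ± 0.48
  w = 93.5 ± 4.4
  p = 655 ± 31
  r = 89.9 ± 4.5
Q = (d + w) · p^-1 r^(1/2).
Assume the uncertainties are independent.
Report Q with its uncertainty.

1.41 ± 0.0991

Let u = d + w = 97.6. δu = √(δd² + δw²) = √(0.230 + 19.4) = 4.43, so δu/u = 0.0453.
Q is then a monomial in u, p, r:
δQ/Q = √((δu/u)² + (-1·δp/p)² + (½·δr/r)²) = √(0.00206 + 0.00224 + 0.000626) = 0.0702
Q = 1.41, so δQ = 0.0702 × 1.41 = 0.0991.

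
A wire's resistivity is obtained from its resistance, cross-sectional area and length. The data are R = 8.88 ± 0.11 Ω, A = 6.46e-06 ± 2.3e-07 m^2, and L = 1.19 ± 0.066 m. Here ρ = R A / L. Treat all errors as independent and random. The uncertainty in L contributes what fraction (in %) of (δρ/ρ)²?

68.4%

(δρ/ρ)² = (1·δR/R)² + (1·δA/A)² + (-1·δL/L)²
  R term: (1×0.0124)² = 0.000153
  A term: (1×0.0356)² = 0.00127
  L term: (-1×0.0555)² = 0.00308
Total = 0.00450. Share from L = 0.00308/0.00450 = 0.684.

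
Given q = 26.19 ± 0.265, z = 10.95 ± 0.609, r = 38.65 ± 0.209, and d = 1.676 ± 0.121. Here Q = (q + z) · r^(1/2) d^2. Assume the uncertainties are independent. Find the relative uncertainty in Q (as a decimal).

0.146

Let u = q + z = 37.14. δu = √(δq² + δz²) = √(0.0702 + 0.371) = 0.664, so δu/u = 0.0179.
Q is then a monomial in u, r, d:
δQ/Q = √((δu/u)² + (½·δr/r)² + (2·δd/d)²) = √(0.000320 + 7.31e-06 + 0.0208) = 0.146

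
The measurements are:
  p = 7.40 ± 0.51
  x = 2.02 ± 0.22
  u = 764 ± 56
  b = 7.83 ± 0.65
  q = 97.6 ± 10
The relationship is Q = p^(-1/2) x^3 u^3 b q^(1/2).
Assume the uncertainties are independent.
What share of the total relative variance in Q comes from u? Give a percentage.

(δQ/Q)² = (−½·δp/p)² + (3·δx/x)² + (3·δu/u)² + (1·δb/b)² + (½·δq/q)²
  p term: (-0.5×0.0689)² = 0.00119
  x term: (3×0.109)² = 0.107
  u term: (3×0.0733)² = 0.0484
  b term: (1×0.0830)² = 0.00689
  q term: (0.5×0.102)² = 0.00262
Total = 0.166. Share from u = 0.0484/0.166 = 0.292.

29.2%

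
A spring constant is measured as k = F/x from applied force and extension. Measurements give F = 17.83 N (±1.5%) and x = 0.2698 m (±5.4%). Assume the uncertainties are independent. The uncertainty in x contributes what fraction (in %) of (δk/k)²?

(δk/k)² = (1·δF/F)² + (-1·δx/x)²
  F term: (1×0.0150)² = 0.000225
  x term: (-1×0.0540)² = 0.00292
Total = 0.00314. Share from x = 0.00292/0.00314 = 0.928.

92.8%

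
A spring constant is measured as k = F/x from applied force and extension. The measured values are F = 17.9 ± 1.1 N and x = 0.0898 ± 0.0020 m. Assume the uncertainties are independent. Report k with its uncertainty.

199 ± 13.0 N/m

Products/powers → add relative errors in quadrature, weighted by exponent:
  (1·δF/F)² = (1×0.0615)² = 0.00378;  (-1·δx/x)² = (-1×0.0223)² = 0.000496
δk/k = √(0.00427) = 0.0654
k = 199 N/m, so δk = 0.0654 × 199 = 13.0 N/m.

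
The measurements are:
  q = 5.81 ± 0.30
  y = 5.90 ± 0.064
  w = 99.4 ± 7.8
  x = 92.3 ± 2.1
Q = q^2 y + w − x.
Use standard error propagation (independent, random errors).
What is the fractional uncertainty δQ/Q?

0.108

Let p = q^2·y = 199. δp/p = √((2·δq/q)² + (1·δy/y)²) = √(0.0107 + 0.000118) = 0.104, so δp = 20.7.
Q = p + w − x: δQ = √(δp² + δw² + δx²) = √(428 + 60.8 + 4.41) = 22.2
Q = 206, so δQ/Q = 22.2/206 = 0.108.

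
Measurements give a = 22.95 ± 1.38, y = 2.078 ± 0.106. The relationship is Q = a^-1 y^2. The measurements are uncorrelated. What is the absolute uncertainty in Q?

Each factor contributes (exponent × relative error)² to (δQ/Q)²:
  (-1·δa/a)² = (-1×0.0601)² = 0.00362;  (2·δy/y)² = (2×0.0510)² = 0.0104
δQ/Q = √(0.0140) = 0.118
Q = 0.1882, so δQ = 0.118 × 0.1882 = 0.0223.

0.0223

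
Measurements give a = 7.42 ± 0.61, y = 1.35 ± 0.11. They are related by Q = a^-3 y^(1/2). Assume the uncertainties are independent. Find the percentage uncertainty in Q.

Q is a product of powers, so relative uncertainties combine in quadrature:
  (-3·δa/a)² = (-3×0.0822)² = 0.0608;  (½·δy/y)² = (0.5×0.0815)² = 0.00166
δQ/Q = √(0.0625) = 0.250

25.0%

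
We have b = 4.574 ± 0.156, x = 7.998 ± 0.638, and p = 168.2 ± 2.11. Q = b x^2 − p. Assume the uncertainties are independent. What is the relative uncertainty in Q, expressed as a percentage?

Let w = b·x^2 = 292.6. δw/w = √((1·δb/b)² + (2·δx/x)²) = √(0.00116 + 0.0255) = 0.163, so δw = 47.7.
Q = w − p: δQ = √(δw² + δp²) = √(2280 + 4.45) = 47.8
Q = 124.4, so δQ/Q = 47.8/124.4 = 0.384.

38.4%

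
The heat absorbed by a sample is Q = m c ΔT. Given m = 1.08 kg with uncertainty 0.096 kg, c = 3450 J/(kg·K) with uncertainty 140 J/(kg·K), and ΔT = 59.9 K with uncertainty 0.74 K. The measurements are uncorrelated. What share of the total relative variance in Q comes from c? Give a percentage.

17.0%

(δQ/Q)² = (1·δm/m)² + (1·δc/c)² + (1·δΔT/ΔT)²
  m term: (1×0.0889)² = 0.00790
  c term: (1×0.0406)² = 0.00165
  ΔT term: (1×0.0124)² = 0.000153
Total = 0.00970. Share from c = 0.00165/0.00970 = 0.170.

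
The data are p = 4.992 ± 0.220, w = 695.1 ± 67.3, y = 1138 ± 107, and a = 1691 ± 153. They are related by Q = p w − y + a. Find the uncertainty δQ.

414

Let h = p·w = 3470. δh/h = √((1·δp/p)² + (1·δw/w)²) = √(0.00194 + 0.00937) = 0.106, so δh = 369.
Q = h − y + a: δQ = √(δh² + δy² + δa²) = √(1.36e+05 + 11400 + 23400) = 414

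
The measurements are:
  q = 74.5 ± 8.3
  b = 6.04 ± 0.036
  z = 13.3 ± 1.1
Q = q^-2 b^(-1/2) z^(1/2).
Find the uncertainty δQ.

Each factor contributes (exponent × relative error)² to (δQ/Q)²:
  (-2·δq/q)² = (-2×0.111)² = 0.0496;  (−½·δb/b)² = (-0.5×0.00596)² = 8.88e-06;  (½·δz/z)² = (0.5×0.0827)² = 0.00171
δQ/Q = √(0.0514) = 0.227
Q = 0.000267, so δQ = 0.227 × 0.000267 = 6.06e-05.

6.06e-05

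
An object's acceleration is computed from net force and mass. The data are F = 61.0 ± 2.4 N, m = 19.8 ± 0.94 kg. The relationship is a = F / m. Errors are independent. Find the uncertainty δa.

a is a product of powers, so relative uncertainties combine in quadrature:
  (1·δF/F)² = (1×0.0393)² = 0.00155;  (-1·δm/m)² = (-1×0.0475)² = 0.00225
δa/a = √(0.00380) = 0.0617
a = 3.08 m/s^2, so δa = 0.0617 × 3.08 = 0.190 m/s^2.

0.190 m/s^2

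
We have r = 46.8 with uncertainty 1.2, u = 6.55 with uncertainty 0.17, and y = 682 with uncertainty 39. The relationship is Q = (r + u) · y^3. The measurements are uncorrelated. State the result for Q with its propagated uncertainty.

Let w = r + u = 53.3. δw = √(δr² + δu²) = √(1.44 + 0.0289) = 1.21, so δw/w = 0.0227.
Q is then a monomial in w, y:
δQ/Q = √((δw/w)² + (3·δy/y)²) = √(0.000516 + 0.0294) = 0.173
Q = 1.69e+10, so δQ = 0.173 × 1.69e+10 = 2.93e+09.

(1.69 ± 0.293) × 10^10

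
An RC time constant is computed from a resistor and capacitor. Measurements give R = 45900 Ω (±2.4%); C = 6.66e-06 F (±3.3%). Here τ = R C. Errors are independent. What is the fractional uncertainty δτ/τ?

0.0408

Since τ is a product/quotient, work with relative uncertainties:
  (1·δR/R)² = (1×0.0240)² = 0.000576;  (1·δC/C)² = (1×0.0330)² = 0.00109
δτ/τ = √(0.00167) = 0.0408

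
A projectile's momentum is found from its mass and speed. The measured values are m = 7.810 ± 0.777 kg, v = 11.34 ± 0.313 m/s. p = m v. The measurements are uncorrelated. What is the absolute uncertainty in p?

9.14 kg·m/s

Products/powers → add relative errors in quadrature, weighted by exponent:
  (1·δm/m)² = (1×0.0995)² = 0.00990;  (1·δv/v)² = (1×0.0276)² = 0.000762
δp/p = √(0.0107) = 0.103
p = 88.57 kg·m/s, so δp = 0.103 × 88.57 = 9.14 kg·m/s.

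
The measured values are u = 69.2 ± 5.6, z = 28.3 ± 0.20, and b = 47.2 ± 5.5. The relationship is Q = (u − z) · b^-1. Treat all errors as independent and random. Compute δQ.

Let w = u − z = 40.9. δw = √(δu² + δz²) = √(31.4 + 0.0400) = 5.60, so δw/w = 0.137.
Q is then a monomial in w, b:
δQ/Q = √((δw/w)² + (-1·δb/b)²) = √(0.0188 + 0.0136) = 0.180
Q = 0.867, so δQ = 0.180 × 0.867 = 0.156.

0.156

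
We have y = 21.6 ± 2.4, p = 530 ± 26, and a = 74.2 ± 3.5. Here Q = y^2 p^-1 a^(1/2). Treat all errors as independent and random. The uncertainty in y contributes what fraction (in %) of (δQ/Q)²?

(δQ/Q)² = (2·δy/y)² + (-1·δp/p)² + (½·δa/a)²
  y term: (2×0.111)² = 0.0494
  p term: (-1×0.0491)² = 0.00241
  a term: (0.5×0.0472)² = 0.000556
Total = 0.0523. Share from y = 0.0494/0.0523 = 0.943.

94.3%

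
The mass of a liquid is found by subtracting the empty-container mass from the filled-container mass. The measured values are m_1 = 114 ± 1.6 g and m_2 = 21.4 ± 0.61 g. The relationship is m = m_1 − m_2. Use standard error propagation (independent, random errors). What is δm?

Each term contributes (cᵢ δxᵢ)² to (δm)²:
  (δm_1)² = 2.56;  (δm_2)² = 0.372
δm = √(2.93) = 1.71 g

1.71 g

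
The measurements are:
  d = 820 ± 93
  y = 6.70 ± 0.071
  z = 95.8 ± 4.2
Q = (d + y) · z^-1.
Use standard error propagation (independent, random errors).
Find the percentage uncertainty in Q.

12.1%

Let u = d + y = 827. δu = √(δd² + δy²) = √(8650 + 0.00504) = 93.0, so δu/u = 0.112.
Q is then a monomial in u, z:
δQ/Q = √((δu/u)² + (-1·δz/z)²) = √(0.0127 + 0.00192) = 0.121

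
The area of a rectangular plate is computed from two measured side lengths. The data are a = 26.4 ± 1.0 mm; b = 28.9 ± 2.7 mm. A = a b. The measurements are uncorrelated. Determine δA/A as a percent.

Relative error in a monomial: (δA/A)² = Σ (nᵢ · δxᵢ/xᵢ)².
  (1·δa/a)² = (1×0.0379)² = 0.00143;  (1·δb/b)² = (1×0.0934)² = 0.00873
δA/A = √(0.0102) = 0.101

10.1%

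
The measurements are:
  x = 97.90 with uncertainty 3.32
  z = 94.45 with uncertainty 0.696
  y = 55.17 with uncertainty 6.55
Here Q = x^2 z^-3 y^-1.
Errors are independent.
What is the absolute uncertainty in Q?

Since Q is a product/quotient, work with relative uncertainties:
  (2·δx/x)² = (2×0.0339)² = 0.00460;  (-3·δz/z)² = (-3×0.00737)² = 0.000489;  (-1·δy/y)² = (-1×0.119)² = 0.0141
δQ/Q = √(0.0192) = 0.139
Q = 0.0002062, so δQ = 0.139 × 0.0002062 = 2.86e-05.

2.86e-05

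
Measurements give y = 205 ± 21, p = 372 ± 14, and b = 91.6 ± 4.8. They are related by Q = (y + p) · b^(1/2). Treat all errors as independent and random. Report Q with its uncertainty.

5520 ± 282

Let u = y + p = 577. δu = √(δy² + δp²) = √(441 + 196) = 25.2, so δu/u = 0.0437.
Q is then a monomial in u, b:
δQ/Q = √((δu/u)² + (½·δb/b)²) = √(0.00191 + 0.000686) = 0.0510
Q = 5520, so δQ = 0.0510 × 5520 = 282.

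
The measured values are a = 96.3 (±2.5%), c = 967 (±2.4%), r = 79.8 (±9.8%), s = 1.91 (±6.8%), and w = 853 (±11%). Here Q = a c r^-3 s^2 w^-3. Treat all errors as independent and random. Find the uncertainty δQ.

4.99e-10

Relative error in a monomial: (δQ/Q)² = Σ (nᵢ · δxᵢ/xᵢ)².
  (1·δa/a)² = (1×0.0250)² = 0.000625;  (1·δc/c)² = (1×0.0240)² = 0.000576;  (-3·δr/r)² = (-3×0.0980)² = 0.0864;  (2·δs/s)² = (2×0.0680)² = 0.0185;  (-3·δw/w)² = (-3×0.110)² = 0.109
δQ/Q = √(0.215) = 0.464
Q = 1.08e-09, so δQ = 0.464 × 1.08e-09 = 4.99e-10.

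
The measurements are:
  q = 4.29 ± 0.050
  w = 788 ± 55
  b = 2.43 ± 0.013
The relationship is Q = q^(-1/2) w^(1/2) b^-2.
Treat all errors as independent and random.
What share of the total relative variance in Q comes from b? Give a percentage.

(δQ/Q)² = (−½·δq/q)² + (½·δw/w)² + (-2·δb/b)²
  q term: (-0.5×0.0117)² = 3.4e-05
  w term: (0.5×0.0698)² = 0.00122
  b term: (-2×0.00535)² = 0.000114
Total = 0.00137. Share from b = 0.000114/0.00137 = 0.0838.

8.38%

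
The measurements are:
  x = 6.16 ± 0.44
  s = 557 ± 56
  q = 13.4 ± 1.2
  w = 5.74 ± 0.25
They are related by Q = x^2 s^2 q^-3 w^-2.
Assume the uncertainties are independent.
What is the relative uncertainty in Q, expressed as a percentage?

Relative error in a monomial: (δQ/Q)² = Σ (nᵢ · δxᵢ/xᵢ)².
  (2·δx/x)² = (2×0.0714)² = 0.0204;  (2·δs/s)² = (2×0.101)² = 0.0404;  (-3·δq/q)² = (-3×0.0896)² = 0.0722;  (-2·δw/w)² = (-2×0.0436)² = 0.00759
δQ/Q = √(0.141) = 0.375

37.5%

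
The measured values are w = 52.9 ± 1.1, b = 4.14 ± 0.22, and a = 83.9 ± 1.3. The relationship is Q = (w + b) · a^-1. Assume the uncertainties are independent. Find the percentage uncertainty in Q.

2.50%

Let u = w + b = 57.0. δu = √(δw² + δb²) = √(1.21 + 0.0484) = 1.12, so δu/u = 0.0197.
Q is then a monomial in u, a:
δQ/Q = √((δu/u)² + (-1·δa/a)²) = √(0.000387 + 0.000240) = 0.0250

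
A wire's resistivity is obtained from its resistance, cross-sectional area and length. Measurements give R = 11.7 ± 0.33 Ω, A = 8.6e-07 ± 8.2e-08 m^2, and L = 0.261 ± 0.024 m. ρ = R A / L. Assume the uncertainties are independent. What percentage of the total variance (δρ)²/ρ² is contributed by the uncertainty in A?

49.6%

(δρ/ρ)² = (1·δR/R)² + (1·δA/A)² + (-1·δL/L)²
  R term: (1×0.0282)² = 0.000796
  A term: (1×0.0953)² = 0.00909
  L term: (-1×0.0920)² = 0.00846
Total = 0.0183. Share from A = 0.00909/0.0183 = 0.496.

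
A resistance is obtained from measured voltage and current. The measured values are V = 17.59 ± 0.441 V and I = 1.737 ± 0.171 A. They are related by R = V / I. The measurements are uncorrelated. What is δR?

1.03 Ω

Relative error in a monomial: (δR/R)² = Σ (nᵢ · δxᵢ/xᵢ)².
  (1·δV/V)² = (1×0.0251)² = 0.000629;  (-1·δI/I)² = (-1×0.0984)² = 0.00969
δR/R = √(0.0103) = 0.102
R = 10.13 Ω, so δR = 0.102 × 10.13 = 1.03 Ω.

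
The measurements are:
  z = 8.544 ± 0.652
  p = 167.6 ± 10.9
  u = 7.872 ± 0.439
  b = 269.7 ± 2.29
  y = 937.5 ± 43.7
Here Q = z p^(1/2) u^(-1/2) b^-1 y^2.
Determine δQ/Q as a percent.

12.8%

Q is a product of powers, so relative uncertainties combine in quadrature:
  (1·δz/z)² = (1×0.0763)² = 0.00582;  (½·δp/p)² = (0.5×0.0650)² = 0.00106;  (−½·δu/u)² = (-0.5×0.0558)² = 0.000777;  (-1·δb/b)² = (-1×0.00849)² = 7.21e-05;  (2·δy/y)² = (2×0.0466)² = 0.00869
δQ/Q = √(0.0164) = 0.128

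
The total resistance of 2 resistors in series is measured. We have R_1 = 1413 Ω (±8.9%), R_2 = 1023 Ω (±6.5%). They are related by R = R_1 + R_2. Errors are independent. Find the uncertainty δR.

R is a linear combination, so absolute uncertainties add in quadrature:
  (δR_1)² = 15800;  (δR_2)² = 4420
δR = √(20200) = 142 Ω

142 Ω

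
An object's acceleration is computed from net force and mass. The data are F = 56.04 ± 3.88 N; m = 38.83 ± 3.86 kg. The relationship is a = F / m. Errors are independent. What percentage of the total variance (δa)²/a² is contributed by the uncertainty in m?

67.3%

(δa/a)² = (1·δF/F)² + (-1·δm/m)²
  F term: (1×0.0692)² = 0.00479
  m term: (-1×0.0994)² = 0.00988
Total = 0.0147. Share from m = 0.00988/0.0147 = 0.673.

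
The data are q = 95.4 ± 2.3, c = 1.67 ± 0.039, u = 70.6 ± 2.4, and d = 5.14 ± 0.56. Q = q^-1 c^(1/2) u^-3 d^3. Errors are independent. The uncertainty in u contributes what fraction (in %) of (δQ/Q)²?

8.82%

(δQ/Q)² = (-1·δq/q)² + (½·δc/c)² + (-3·δu/u)² + (3·δd/d)²
  q term: (-1×0.0241)² = 0.000581
  c term: (0.5×0.0234)² = 0.000136
  u term: (-3×0.0340)² = 0.0104
  d term: (3×0.109)² = 0.107
Total = 0.118. Share from u = 0.0104/0.118 = 0.0882.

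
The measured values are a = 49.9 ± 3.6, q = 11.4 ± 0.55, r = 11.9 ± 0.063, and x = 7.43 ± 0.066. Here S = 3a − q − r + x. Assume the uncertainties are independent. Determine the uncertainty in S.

10.8

Each term contributes (cᵢ δxᵢ)² to (δS)²:
  (3·δa)² = 117;  (δq)² = 0.303;  (δr)² = 0.00397;  (δx)² = 0.00436
δS = √(117) = 10.8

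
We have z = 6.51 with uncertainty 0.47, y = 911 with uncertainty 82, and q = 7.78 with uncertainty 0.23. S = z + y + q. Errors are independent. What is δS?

82.0

Each term contributes (cᵢ δxᵢ)² to (δS)²:
  (δz)² = 0.221;  (δy)² = 6720;  (δq)² = 0.0529
δS = √(6720) = 82.0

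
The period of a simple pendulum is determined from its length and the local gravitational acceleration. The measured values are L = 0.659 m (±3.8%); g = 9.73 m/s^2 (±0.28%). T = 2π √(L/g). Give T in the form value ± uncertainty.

Products/powers → add relative errors in quadrature, weighted by exponent:
  (½·δL/L)² = (0.5×0.0380)² = 0.000361;  (−½·δg/g)² = (-0.5×0.00280)² = 1.96e-06
δT/T = √(0.000363) = 0.0191
T = 1.64 s, so δT = 0.0191 × 1.64 = 0.0312 s.

1.64 ± 0.0312 s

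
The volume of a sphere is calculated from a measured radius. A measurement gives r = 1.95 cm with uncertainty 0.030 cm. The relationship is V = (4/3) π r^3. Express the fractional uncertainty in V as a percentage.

4.62%

Since V is a product/quotient, work with relative uncertainties:
  (3·δr/r)² = (3×0.0154)² = 0.00213
δV/V = √(0.00213) = 0.0462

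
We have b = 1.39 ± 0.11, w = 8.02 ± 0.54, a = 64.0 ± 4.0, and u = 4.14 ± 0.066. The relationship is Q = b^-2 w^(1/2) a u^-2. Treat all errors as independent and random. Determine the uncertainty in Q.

0.965

Each factor contributes (exponent × relative error)² to (δQ/Q)²:
  (-2·δb/b)² = (-2×0.0791)² = 0.0251;  (½·δw/w)² = (0.5×0.0673)² = 0.00113;  (1·δa/a)² = (1×0.0625)² = 0.00391;  (-2·δu/u)² = (-2×0.0159)² = 0.00102
δQ/Q = √(0.0311) = 0.176
Q = 5.47, so δQ = 0.176 × 5.47 = 0.965.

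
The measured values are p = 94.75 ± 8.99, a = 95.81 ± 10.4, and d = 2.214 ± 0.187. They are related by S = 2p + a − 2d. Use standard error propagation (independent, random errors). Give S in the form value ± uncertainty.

For a sum/difference, combine absolute errors in quadrature:
  (2·δp)² = 323;  (δa)² = 108;  (2·δd)² = 0.140
δS = √(432) = 20.8
S = 280.9.

280.9 ± 20.8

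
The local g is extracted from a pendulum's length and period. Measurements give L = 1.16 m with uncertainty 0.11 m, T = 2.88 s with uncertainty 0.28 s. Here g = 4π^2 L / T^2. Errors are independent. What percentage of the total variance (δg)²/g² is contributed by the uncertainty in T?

(δg/g)² = (1·δL/L)² + (-2·δT/T)²
  L term: (1×0.0948)² = 0.00899
  T term: (-2×0.0972)² = 0.0378
Total = 0.0468. Share from T = 0.0378/0.0468 = 0.808.

80.8%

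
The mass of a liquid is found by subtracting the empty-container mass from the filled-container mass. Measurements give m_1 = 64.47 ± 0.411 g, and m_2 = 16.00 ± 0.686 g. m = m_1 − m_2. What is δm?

0.800 g

Sums and differences: (δm)² = Σ (cᵢ δxᵢ)².
  (δm_1)² = 0.169;  (δm_2)² = 0.471
δm = √(0.640) = 0.800 g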